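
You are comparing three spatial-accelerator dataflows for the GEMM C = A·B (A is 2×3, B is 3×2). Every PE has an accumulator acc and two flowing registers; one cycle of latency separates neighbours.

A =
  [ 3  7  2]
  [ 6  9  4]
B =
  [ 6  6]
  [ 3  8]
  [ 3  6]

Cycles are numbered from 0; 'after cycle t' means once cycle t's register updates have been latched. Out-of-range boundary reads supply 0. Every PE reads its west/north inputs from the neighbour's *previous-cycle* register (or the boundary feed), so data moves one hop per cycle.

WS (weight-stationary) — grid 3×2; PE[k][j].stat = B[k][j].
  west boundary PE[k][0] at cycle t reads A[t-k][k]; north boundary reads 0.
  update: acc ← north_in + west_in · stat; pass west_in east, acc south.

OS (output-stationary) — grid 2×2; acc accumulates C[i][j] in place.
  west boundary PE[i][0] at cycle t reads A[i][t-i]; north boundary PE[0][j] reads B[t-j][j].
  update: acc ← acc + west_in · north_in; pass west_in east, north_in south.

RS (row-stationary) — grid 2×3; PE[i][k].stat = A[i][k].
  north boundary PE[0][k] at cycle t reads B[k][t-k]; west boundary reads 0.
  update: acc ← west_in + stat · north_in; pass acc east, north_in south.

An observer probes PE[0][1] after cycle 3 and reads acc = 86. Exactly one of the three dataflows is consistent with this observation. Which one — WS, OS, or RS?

WS [3×2] PE[0][1] across cycles:
  step 0 · PE0,1: acc=0; fwd→0 fwd↓0
  step 1 · PE0,1: acc=18; fwd→3 fwd↓18
  step 2 · PE0,1: acc=36; fwd→6 fwd↓36
  step 3 · PE0,1: acc=0; fwd→0 fwd↓0
OS [2×2] PE[0][1] across cycles:
  step 0 · PE0,1: acc=0; fwd→0 fwd↓0
  step 1 · PE0,1: acc=18; fwd→3 fwd↓6
  step 2 · PE0,1: acc=74; fwd→7 fwd↓8
  step 3 · PE0,1: acc=86; fwd→2 fwd↓6
RS [2×3] PE[0][1] across cycles:
  step 0 · PE0,1: acc=0; fwd→0 fwd↓0
  step 1 · PE0,1: acc=39; fwd→39 fwd↓3
  step 2 · PE0,1: acc=74; fwd→74 fwd↓8
  step 3 · PE0,1: acc=0; fwd→0 fwd↓0

dataflow = OS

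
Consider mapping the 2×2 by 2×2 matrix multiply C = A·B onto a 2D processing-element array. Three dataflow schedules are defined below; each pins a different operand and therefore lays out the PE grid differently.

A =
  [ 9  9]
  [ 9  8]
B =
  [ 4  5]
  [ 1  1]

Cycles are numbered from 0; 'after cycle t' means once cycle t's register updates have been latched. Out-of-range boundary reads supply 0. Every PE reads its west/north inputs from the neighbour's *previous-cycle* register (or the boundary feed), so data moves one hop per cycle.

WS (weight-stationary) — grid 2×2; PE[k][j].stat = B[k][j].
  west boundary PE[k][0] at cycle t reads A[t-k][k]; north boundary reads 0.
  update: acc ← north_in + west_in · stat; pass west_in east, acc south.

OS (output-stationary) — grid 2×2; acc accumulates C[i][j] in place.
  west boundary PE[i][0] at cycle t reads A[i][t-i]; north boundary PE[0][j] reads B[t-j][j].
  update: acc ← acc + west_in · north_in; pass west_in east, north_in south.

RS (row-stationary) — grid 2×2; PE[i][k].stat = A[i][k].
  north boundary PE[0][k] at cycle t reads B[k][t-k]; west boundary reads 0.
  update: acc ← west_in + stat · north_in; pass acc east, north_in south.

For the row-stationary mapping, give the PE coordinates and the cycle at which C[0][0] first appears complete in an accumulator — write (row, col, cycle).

(row, col, cycle) = (0, 1, 1)

Under RS, C[0][0] lands at PE[0][1]:
  after 0 — PE[0][1] acc=0, pass-E 0, pass-S 0
  after 1 — PE[0][1] acc=45, pass-E 45, pass-S 1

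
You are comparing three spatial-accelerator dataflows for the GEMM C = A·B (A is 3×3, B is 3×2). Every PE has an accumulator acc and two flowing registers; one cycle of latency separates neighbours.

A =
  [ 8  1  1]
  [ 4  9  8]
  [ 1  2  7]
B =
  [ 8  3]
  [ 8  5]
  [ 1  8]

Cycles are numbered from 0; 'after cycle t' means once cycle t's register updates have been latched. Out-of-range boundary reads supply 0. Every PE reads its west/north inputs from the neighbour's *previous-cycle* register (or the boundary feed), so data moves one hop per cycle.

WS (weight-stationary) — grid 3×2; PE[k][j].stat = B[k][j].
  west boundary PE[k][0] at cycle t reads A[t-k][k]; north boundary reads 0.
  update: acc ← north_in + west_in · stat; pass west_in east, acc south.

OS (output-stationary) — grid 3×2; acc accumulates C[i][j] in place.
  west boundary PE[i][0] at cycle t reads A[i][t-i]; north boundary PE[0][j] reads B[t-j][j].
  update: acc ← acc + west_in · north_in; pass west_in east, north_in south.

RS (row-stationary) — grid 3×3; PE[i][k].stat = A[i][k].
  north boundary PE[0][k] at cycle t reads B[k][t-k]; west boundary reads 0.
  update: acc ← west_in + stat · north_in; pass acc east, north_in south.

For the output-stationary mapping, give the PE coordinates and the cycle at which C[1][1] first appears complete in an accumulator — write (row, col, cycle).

(row, col, cycle) = (1, 1, 4)

OS: C[1][1] accumulates in PE[1][1]:
  t=0 PE[1][1]: acc=0 h=0 v=0
  t=1 PE[1][1]: acc=0 h=0 v=0
  t=2 PE[1][1]: acc=12 h=4 v=3
  t=3 PE[1][1]: acc=57 h=9 v=5
  t=4 PE[1][1]: acc=121 h=8 v=8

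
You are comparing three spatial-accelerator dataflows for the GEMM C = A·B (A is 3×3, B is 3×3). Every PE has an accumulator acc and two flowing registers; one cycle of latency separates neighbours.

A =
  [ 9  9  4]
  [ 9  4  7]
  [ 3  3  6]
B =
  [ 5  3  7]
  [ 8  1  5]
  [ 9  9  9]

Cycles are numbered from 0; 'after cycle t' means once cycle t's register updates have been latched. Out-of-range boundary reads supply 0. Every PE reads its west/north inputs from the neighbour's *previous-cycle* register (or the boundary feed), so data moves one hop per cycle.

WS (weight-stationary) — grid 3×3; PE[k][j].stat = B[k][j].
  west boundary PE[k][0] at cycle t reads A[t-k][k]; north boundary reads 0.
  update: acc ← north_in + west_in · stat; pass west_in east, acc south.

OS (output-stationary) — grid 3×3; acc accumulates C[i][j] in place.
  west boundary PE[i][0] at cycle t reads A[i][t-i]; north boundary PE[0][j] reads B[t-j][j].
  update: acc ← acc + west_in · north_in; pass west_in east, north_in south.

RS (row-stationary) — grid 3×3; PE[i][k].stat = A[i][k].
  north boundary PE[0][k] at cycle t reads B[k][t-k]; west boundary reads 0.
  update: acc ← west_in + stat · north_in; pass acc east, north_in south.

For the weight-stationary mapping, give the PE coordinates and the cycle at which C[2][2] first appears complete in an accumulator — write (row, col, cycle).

WS — PE[2][2] is where C[2][2] collects:
  0: (2,2).acc=0  regs=<0,0>
  1: (2,2).acc=0  regs=<0,0>
  2: (2,2).acc=0  regs=<0,0>
  3: (2,2).acc=0  regs=<0,0>
  4: (2,2).acc=144  regs=<4,144>
  5: (2,2).acc=146  regs=<7,146>
  6: (2,2).acc=90  regs=<6,90>

(row, col, cycle) = (2, 2, 6)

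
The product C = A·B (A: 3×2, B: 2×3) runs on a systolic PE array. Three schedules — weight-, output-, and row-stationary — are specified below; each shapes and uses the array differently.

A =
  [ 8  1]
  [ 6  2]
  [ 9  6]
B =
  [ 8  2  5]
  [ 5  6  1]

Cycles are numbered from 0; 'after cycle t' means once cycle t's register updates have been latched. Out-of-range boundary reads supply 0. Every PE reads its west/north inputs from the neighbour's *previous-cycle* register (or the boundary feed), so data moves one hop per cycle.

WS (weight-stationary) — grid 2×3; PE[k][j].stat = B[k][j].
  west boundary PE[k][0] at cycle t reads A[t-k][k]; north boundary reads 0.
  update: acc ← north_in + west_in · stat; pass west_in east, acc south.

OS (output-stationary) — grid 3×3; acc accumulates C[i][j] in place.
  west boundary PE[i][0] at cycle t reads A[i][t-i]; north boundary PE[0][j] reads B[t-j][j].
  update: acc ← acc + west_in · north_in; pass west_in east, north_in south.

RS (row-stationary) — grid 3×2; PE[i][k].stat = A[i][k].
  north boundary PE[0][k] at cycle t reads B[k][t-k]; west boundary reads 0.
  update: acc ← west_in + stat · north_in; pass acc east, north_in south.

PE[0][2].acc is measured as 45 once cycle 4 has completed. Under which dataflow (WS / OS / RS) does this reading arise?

Under WS (2×3), PE[0][2]:
  cycle 0: PE[0][2] → acc 0, east 0, south 0
  cycle 1: PE[0][2] → acc 0, east 0, south 0
  cycle 2: PE[0][2] → acc 40, east 8, south 40
  cycle 3: PE[0][2] → acc 30, east 6, south 30
  cycle 4: PE[0][2] → acc 45, east 9, south 45
Under OS (3×3), PE[0][2]:
  cycle 0: PE[0][2] → acc 0, east 0, south 0
  cycle 1: PE[0][2] → acc 0, east 0, south 0
  cycle 2: PE[0][2] → acc 40, east 8, south 5
  cycle 3: PE[0][2] → acc 41, east 1, south 1
  cycle 4: PE[0][2] → acc 41, east 0, south 0
RS: PE[0][2] is outside its 3×2 grid.

dataflow = WS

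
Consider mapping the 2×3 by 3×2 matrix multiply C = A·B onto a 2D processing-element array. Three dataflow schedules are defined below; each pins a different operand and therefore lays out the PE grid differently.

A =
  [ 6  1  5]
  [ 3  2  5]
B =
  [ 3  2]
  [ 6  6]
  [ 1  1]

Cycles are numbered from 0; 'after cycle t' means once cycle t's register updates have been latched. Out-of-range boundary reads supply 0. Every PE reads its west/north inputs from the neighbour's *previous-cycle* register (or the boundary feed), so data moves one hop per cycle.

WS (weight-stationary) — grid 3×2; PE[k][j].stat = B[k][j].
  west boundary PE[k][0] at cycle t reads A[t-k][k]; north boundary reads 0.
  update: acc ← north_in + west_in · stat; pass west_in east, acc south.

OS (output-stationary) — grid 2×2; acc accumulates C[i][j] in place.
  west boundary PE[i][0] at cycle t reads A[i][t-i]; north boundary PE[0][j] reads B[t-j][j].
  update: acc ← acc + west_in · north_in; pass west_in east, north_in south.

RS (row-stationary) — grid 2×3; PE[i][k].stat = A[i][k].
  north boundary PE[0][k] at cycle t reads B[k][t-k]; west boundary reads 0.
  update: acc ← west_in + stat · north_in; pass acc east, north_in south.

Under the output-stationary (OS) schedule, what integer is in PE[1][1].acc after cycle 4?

Tracing OS — 2×2 array, target PE[1][1]:
  after 0 — PE[0][1] acc=0, pass-E 0, pass-S 0
  after 0 — PE[1][0] acc=0, pass-E 0, pass-S 0
  after 0 — PE[1][1] acc=0, pass-E 0, pass-S 0
  after 1 — PE[0][1] acc=12, pass-E 6, pass-S 2
  after 1 — PE[1][0] acc=9, pass-E 3, pass-S 3
  after 1 — PE[1][1] acc=0, pass-E 0, pass-S 0
  after 2 — PE[0][1] acc=18, pass-E 1, pass-S 6
  after 2 — PE[1][0] acc=21, pass-E 2, pass-S 6
  after 2 — PE[1][1] acc=6, pass-E 3, pass-S 2
  after 3 — PE[0][1] acc=23, pass-E 5, pass-S 1
  after 3 — PE[1][0] acc=26, pass-E 5, pass-S 1
  after 3 — PE[1][1] acc=18, pass-E 2, pass-S 6
  after 4 — PE[0][1] acc=23, pass-E 0, pass-S 0
  after 4 — PE[1][0] acc=26, pass-E 0, pass-S 0
  after 4 — PE[1][1] acc=23, pass-E 5, pass-S 1

PE[1][1].acc = 23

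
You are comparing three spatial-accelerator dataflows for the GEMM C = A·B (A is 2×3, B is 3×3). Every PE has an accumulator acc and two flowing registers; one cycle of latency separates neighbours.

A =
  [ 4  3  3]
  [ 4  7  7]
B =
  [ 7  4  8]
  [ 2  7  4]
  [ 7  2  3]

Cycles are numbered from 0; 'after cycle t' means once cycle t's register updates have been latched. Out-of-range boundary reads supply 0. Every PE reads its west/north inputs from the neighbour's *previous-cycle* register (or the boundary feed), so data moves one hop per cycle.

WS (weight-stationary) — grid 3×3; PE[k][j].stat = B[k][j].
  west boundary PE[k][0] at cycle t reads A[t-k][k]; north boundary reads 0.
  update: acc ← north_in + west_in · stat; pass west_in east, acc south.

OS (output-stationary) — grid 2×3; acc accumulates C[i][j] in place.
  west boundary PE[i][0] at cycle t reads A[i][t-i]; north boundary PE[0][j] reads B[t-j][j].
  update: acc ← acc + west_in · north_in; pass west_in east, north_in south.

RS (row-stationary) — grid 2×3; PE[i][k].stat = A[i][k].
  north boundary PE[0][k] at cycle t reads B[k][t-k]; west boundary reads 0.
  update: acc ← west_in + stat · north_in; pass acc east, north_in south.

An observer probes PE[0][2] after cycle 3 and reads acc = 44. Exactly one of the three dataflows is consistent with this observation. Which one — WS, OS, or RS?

— WS: 3×3; PE[0][2] trace:
  after 0 — PE[0][2] acc=0, pass-E 0, pass-S 0
  after 1 — PE[0][2] acc=0, pass-E 0, pass-S 0
  after 2 — PE[0][2] acc=32, pass-E 4, pass-S 32
  after 3 — PE[0][2] acc=32, pass-E 4, pass-S 32
— OS: 2×3; PE[0][2] trace:
  after 0 — PE[0][2] acc=0, pass-E 0, pass-S 0
  after 1 — PE[0][2] acc=0, pass-E 0, pass-S 0
  after 2 — PE[0][2] acc=32, pass-E 4, pass-S 8
  after 3 — PE[0][2] acc=44, pass-E 3, pass-S 4
— RS: 2×3; PE[0][2] trace:
  after 0 — PE[0][2] acc=0, pass-E 0, pass-S 0
  after 1 — PE[0][2] acc=0, pass-E 0, pass-S 0
  after 2 — PE[0][2] acc=55, pass-E 55, pass-S 7
  after 3 — PE[0][2] acc=43, pass-E 43, pass-S 2

dataflow = OS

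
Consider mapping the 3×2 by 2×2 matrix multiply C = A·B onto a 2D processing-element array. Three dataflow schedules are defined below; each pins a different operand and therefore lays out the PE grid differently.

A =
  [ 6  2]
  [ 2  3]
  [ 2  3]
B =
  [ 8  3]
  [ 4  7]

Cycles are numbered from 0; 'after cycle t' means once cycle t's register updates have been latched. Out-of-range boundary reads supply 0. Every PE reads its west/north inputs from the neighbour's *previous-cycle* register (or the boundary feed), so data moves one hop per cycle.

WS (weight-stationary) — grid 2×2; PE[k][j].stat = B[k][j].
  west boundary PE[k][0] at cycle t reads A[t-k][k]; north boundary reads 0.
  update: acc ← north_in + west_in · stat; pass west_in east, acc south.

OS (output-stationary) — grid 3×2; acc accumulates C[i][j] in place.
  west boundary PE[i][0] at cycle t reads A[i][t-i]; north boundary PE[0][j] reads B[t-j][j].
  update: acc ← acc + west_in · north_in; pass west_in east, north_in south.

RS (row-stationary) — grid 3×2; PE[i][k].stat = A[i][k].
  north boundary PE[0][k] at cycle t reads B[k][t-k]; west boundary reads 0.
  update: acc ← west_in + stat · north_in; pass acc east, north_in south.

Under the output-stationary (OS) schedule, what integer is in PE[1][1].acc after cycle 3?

OS 3×2: PE[1][1] cycle-by-cycle (with neighbour feeds):
  0: (0,1).acc=0  regs=<0,0>
  0: (1,0).acc=0  regs=<0,0>
  0: (1,1).acc=0  regs=<0,0>
  1: (0,1).acc=18  regs=<6,3>
  1: (1,0).acc=16  regs=<2,8>
  1: (1,1).acc=0  regs=<0,0>
  2: (0,1).acc=32  regs=<2,7>
  2: (1,0).acc=28  regs=<3,4>
  2: (1,1).acc=6  regs=<2,3>
  3: (0,1).acc=32  regs=<0,0>
  3: (1,0).acc=28  regs=<0,0>
  3: (1,1).acc=27  regs=<3,7>

PE[1][1].acc = 27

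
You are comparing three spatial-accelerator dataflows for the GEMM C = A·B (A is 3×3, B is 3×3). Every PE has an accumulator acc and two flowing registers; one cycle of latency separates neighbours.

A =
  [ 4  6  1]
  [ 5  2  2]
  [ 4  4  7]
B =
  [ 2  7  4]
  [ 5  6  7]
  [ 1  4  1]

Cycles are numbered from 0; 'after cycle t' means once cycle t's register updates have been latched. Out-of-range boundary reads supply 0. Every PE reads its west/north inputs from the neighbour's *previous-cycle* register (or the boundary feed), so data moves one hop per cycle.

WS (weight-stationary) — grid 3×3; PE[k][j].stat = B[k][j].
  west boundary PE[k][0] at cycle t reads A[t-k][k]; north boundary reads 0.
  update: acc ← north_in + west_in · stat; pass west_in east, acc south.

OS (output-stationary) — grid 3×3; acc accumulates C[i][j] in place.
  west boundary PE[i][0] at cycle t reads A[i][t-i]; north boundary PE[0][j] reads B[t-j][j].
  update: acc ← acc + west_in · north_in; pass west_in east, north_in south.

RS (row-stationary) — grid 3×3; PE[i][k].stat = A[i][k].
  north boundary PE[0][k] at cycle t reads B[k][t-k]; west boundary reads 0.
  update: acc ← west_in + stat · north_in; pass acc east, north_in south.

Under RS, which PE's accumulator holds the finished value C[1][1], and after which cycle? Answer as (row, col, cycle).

Under RS, C[1][1] lands at PE[1][2]:
  after 0 — PE[1][2] acc=0, pass-E 0, pass-S 0
  after 1 — PE[1][2] acc=0, pass-E 0, pass-S 0
  after 2 — PE[1][2] acc=0, pass-E 0, pass-S 0
  after 3 — PE[1][2] acc=22, pass-E 22, pass-S 1
  after 4 — PE[1][2] acc=55, pass-E 55, pass-S 4

(row, col, cycle) = (1, 2, 4)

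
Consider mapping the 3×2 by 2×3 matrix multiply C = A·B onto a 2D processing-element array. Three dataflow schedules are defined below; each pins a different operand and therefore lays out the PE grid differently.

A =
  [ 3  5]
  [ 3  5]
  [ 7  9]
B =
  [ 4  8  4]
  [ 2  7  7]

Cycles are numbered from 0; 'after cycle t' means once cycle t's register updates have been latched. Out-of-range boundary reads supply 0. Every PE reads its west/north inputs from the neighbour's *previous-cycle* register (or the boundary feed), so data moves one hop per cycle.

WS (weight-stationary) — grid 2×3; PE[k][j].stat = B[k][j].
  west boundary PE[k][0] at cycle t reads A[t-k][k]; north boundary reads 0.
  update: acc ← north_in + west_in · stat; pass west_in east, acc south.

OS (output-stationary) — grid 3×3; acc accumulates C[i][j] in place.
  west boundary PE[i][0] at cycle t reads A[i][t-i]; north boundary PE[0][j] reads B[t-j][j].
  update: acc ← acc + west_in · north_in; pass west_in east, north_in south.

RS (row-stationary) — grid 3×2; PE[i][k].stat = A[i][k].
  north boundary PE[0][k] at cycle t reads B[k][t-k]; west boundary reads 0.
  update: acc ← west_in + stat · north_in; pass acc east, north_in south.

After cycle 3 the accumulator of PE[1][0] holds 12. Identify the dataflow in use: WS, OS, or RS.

dataflow = RS

WS [2×3] PE[1][0] across cycles:
  c0 r1c0: 0 / 0 / 0
  c1 r1c0: 22 / 5 / 22
  c2 r1c0: 22 / 5 / 22
  c3 r1c0: 46 / 9 / 46
OS [3×3] PE[1][0] across cycles:
  c0 r1c0: 0 / 0 / 0
  c1 r1c0: 12 / 3 / 4
  c2 r1c0: 22 / 5 / 2
  c3 r1c0: 22 / 0 / 0
RS [3×2] PE[1][0] across cycles:
  c0 r1c0: 0 / 0 / 0
  c1 r1c0: 12 / 12 / 4
  c2 r1c0: 24 / 24 / 8
  c3 r1c0: 12 / 12 / 4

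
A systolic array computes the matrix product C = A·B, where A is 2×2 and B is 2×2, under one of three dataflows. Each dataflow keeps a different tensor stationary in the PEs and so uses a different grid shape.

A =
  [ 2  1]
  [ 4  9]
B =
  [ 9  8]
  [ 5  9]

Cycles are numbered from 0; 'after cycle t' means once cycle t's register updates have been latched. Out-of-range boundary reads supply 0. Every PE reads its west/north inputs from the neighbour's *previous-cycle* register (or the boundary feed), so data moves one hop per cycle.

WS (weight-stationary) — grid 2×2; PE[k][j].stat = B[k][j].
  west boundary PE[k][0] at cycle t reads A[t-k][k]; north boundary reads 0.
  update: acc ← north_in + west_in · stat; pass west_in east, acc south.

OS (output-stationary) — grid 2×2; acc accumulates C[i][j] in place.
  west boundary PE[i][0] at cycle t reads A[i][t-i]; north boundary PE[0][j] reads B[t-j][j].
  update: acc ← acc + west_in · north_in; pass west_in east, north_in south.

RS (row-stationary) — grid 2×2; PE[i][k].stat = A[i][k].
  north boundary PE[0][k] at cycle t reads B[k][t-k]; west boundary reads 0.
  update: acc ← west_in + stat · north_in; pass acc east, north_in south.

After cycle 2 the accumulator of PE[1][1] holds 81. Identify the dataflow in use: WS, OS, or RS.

dataflow = RS

Under WS (2×2), PE[1][1]:
  cycle 0: PE[1][1] → acc 0, east 0, south 0
  cycle 1: PE[1][1] → acc 0, east 0, south 0
  cycle 2: PE[1][1] → acc 25, east 1, south 25
Under OS (2×2), PE[1][1]:
  cycle 0: PE[1][1] → acc 0, east 0, south 0
  cycle 1: PE[1][1] → acc 0, east 0, south 0
  cycle 2: PE[1][1] → acc 32, east 4, south 8
Under RS (2×2), PE[1][1]:
  cycle 0: PE[1][1] → acc 0, east 0, south 0
  cycle 1: PE[1][1] → acc 0, east 0, south 0
  cycle 2: PE[1][1] → acc 81, east 81, south 5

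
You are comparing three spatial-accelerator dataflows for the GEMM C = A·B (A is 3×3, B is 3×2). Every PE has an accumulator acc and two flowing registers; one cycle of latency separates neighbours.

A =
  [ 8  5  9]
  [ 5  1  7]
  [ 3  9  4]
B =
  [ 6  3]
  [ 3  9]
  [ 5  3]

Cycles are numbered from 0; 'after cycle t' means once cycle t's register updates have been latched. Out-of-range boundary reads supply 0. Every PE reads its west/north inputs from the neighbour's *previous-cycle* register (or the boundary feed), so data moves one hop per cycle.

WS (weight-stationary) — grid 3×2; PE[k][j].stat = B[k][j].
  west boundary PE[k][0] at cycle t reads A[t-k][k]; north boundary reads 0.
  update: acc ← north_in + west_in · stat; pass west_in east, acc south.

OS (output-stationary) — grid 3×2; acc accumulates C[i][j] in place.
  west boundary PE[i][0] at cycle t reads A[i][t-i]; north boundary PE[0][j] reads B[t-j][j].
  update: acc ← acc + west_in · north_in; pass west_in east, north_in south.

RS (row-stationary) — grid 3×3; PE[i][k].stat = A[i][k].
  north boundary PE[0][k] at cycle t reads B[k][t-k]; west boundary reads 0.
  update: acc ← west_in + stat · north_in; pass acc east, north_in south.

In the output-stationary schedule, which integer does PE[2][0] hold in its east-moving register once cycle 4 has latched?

OS on a 3×2 grid — tracing PE[2][0] and its feeders:
  cycle 0: PE[1][0] → acc 0, east 0, south 0
  cycle 0: PE[2][0] → acc 0, east 0, south 0
  cycle 1: PE[1][0] → acc 30, east 5, south 6
  cycle 1: PE[2][0] → acc 0, east 0, south 0
  cycle 2: PE[1][0] → acc 33, east 1, south 3
  cycle 2: PE[2][0] → acc 18, east 3, south 6
  cycle 3: PE[1][0] → acc 68, east 7, south 5
  cycle 3: PE[2][0] → acc 45, east 9, south 3
  cycle 4: PE[1][0] → acc 68, east 0, south 0
  cycle 4: PE[2][0] → acc 65, east 4, south 5

register = 4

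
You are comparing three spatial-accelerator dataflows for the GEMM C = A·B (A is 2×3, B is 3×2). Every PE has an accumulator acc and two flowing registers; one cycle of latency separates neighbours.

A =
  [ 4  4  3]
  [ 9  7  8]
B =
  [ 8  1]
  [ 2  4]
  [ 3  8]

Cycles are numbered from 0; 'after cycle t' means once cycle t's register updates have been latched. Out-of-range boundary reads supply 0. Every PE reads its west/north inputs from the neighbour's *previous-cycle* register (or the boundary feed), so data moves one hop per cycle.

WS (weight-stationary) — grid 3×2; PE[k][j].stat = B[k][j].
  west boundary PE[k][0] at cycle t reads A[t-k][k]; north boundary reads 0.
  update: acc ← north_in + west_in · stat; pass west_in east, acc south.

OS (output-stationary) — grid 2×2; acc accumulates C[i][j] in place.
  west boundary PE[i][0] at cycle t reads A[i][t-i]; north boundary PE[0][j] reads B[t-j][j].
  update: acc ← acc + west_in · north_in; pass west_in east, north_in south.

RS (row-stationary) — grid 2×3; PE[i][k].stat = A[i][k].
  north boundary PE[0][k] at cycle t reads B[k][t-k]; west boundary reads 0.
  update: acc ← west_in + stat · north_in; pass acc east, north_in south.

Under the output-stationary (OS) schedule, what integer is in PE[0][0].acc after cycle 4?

PE[0][0].acc = 49

OS 2×2: PE[0][0] cycle-by-cycle (with neighbour feeds):
  t=0 PE[0][0]: acc=32 h=4 v=8
  t=1 PE[0][0]: acc=40 h=4 v=2
  t=2 PE[0][0]: acc=49 h=3 v=3
  t=3 PE[0][0]: acc=49 h=0 v=0
  t=4 PE[0][0]: acc=49 h=0 v=0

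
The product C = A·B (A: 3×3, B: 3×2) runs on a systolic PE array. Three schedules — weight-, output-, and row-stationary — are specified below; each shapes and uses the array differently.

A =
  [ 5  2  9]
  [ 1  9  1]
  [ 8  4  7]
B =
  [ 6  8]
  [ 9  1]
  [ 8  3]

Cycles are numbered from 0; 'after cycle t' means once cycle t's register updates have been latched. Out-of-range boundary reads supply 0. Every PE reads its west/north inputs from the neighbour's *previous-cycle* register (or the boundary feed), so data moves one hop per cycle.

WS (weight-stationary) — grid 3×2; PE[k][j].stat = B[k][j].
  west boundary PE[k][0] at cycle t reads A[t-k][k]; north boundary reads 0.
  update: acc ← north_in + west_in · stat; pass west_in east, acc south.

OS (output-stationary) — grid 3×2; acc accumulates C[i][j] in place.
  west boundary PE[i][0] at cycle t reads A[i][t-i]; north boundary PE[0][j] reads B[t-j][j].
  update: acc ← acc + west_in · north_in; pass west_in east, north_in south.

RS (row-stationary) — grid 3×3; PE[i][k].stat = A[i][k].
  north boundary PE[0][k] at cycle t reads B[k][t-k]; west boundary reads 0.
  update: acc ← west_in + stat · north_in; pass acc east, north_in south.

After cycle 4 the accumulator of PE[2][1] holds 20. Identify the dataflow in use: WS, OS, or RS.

— WS: 3×2; PE[2][1] trace:
  @0  [2,1]  acc 0  |  →0  ↓0
  @1  [2,1]  acc 0  |  →0  ↓0
  @2  [2,1]  acc 0  |  →0  ↓0
  @3  [2,1]  acc 69  |  →9  ↓69
  @4  [2,1]  acc 20  |  →1  ↓20
— OS: 3×2; PE[2][1] trace:
  @0  [2,1]  acc 0  |  →0  ↓0
  @1  [2,1]  acc 0  |  →0  ↓0
  @2  [2,1]  acc 0  |  →0  ↓0
  @3  [2,1]  acc 64  |  →8  ↓8
  @4  [2,1]  acc 68  |  →4  ↓1
— RS: 3×3; PE[2][1] trace:
  @0  [2,1]  acc 0  |  →0  ↓0
  @1  [2,1]  acc 0  |  →0  ↓0
  @2  [2,1]  acc 0  |  →0  ↓0
  @3  [2,1]  acc 84  |  →84  ↓9
  @4  [2,1]  acc 68  |  →68  ↓1

dataflow = WS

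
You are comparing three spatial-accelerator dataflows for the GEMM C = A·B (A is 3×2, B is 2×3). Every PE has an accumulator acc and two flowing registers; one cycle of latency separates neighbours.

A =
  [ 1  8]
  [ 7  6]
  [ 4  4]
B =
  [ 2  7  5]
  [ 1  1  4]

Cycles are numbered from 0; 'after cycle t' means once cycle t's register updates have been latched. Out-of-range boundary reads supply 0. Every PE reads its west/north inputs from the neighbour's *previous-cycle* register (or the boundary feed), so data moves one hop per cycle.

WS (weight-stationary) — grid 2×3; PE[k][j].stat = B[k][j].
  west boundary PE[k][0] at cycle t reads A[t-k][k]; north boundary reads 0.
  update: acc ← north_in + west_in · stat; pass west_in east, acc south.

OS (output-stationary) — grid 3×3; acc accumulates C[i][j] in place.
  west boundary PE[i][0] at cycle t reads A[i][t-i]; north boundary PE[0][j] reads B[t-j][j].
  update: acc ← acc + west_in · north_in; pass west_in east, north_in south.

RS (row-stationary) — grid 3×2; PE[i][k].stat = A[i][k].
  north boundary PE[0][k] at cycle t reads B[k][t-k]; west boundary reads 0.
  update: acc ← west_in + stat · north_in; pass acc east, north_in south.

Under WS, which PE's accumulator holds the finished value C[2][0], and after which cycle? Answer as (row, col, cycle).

Under WS, C[2][0] lands at PE[1][0]:
  step 0 · PE1,0: acc=0; fwd→0 fwd↓0
  step 1 · PE1,0: acc=10; fwd→8 fwd↓10
  step 2 · PE1,0: acc=20; fwd→6 fwd↓20
  step 3 · PE1,0: acc=12; fwd→4 fwd↓12

(row, col, cycle) = (1, 0, 3)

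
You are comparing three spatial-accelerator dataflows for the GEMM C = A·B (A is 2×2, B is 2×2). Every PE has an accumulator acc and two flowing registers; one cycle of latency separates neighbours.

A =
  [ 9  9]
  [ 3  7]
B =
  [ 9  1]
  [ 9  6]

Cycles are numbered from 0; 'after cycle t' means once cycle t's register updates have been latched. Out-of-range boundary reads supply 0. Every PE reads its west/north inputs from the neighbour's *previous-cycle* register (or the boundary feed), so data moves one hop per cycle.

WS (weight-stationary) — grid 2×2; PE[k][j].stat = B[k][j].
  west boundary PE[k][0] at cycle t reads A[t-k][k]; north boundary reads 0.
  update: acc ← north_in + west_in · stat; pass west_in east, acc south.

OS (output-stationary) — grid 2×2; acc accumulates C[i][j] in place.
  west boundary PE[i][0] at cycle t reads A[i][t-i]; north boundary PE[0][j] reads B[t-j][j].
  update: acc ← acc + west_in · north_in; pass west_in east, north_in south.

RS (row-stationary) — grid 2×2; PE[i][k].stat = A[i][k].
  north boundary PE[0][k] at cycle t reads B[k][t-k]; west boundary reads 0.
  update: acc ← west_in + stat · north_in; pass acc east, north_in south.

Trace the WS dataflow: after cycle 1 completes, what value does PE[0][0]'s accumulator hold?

WS 2×2: PE[0][0] cycle-by-cycle (with neighbour feeds):
  [0] (0,0) acc=81 (h:9 v:81)
  [1] (0,0) acc=27 (h:3 v:27)

PE[0][0].acc = 27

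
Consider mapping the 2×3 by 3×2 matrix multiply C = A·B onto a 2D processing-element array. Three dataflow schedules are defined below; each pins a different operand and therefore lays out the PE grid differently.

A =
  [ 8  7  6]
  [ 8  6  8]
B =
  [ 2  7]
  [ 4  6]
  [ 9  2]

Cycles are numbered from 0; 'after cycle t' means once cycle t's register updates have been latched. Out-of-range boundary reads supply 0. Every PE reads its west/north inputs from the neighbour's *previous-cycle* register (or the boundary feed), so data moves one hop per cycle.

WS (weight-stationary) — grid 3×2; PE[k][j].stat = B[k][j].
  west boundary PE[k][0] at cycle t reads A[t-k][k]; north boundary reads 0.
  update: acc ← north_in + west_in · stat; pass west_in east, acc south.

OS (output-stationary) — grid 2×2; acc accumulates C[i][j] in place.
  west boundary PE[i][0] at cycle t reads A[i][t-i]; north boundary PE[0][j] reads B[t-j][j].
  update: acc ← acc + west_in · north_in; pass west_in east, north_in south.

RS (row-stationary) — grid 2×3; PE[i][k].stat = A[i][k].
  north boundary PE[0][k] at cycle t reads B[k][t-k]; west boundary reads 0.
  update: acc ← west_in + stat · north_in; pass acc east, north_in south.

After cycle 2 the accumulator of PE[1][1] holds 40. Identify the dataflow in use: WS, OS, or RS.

dataflow = RS

— WS: 3×2; PE[1][1] trace:
  @0  [1,1]  acc 0  |  →0  ↓0
  @1  [1,1]  acc 0  |  →0  ↓0
  @2  [1,1]  acc 98  |  →7  ↓98
— OS: 2×2; PE[1][1] trace:
  @0  [1,1]  acc 0  |  →0  ↓0
  @1  [1,1]  acc 0  |  →0  ↓0
  @2  [1,1]  acc 56  |  →8  ↓7
— RS: 2×3; PE[1][1] trace:
  @0  [1,1]  acc 0  |  →0  ↓0
  @1  [1,1]  acc 0  |  →0  ↓0
  @2  [1,1]  acc 40  |  →40  ↓4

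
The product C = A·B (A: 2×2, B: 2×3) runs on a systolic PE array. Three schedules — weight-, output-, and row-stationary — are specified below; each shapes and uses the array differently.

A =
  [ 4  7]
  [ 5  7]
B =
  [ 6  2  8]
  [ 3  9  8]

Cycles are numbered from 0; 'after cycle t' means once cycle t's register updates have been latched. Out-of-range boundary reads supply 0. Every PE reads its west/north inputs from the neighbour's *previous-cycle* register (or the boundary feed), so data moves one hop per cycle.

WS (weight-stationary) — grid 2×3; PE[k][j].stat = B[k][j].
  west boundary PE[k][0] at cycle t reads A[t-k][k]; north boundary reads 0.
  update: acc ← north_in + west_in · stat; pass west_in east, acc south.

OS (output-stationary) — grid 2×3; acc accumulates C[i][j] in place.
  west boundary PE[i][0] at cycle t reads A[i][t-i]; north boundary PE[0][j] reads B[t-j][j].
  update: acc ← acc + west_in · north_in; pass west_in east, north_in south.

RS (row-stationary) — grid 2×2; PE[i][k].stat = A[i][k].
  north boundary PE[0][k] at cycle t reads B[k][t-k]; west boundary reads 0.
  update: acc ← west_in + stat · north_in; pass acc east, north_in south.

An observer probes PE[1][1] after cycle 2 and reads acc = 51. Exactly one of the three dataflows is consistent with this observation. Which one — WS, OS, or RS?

— WS: 2×3; PE[1][1] trace:
  step 0 · PE1,1: acc=0; fwd→0 fwd↓0
  step 1 · PE1,1: acc=0; fwd→0 fwd↓0
  step 2 · PE1,1: acc=71; fwd→7 fwd↓71
— OS: 2×3; PE[1][1] trace:
  step 0 · PE1,1: acc=0; fwd→0 fwd↓0
  step 1 · PE1,1: acc=0; fwd→0 fwd↓0
  step 2 · PE1,1: acc=10; fwd→5 fwd↓2
— RS: 2×2; PE[1][1] trace:
  step 0 · PE1,1: acc=0; fwd→0 fwd↓0
  step 1 · PE1,1: acc=0; fwd→0 fwd↓0
  step 2 · PE1,1: acc=51; fwd→51 fwd↓3

dataflow = RS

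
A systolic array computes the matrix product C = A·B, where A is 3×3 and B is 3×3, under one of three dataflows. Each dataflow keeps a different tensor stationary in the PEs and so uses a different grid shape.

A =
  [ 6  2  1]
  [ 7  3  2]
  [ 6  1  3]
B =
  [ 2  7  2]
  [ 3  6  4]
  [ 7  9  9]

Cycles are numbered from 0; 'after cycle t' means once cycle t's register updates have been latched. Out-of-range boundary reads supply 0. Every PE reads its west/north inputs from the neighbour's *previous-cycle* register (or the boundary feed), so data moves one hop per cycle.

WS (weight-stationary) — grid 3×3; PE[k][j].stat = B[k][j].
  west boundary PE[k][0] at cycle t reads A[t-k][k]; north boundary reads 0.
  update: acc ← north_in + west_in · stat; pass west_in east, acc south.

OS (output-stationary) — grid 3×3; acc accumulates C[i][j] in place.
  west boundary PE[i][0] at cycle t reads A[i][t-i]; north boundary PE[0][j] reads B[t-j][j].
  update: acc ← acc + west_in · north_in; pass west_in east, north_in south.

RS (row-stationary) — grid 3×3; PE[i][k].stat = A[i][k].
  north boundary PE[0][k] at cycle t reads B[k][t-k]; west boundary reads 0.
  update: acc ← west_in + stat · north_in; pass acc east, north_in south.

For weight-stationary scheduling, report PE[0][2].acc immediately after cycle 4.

PE[0][2].acc = 12

WS on a 3×3 grid — tracing PE[0][2] and its feeders:
  @0  [0,1]  acc 0  |  →0  ↓0
  @0  [0,2]  acc 0  |  →0  ↓0
  @1  [0,1]  acc 42  |  →6  ↓42
  @1  [0,2]  acc 0  |  →0  ↓0
  @2  [0,1]  acc 49  |  →7  ↓49
  @2  [0,2]  acc 12  |  →6  ↓12
  @3  [0,1]  acc 42  |  →6  ↓42
  @3  [0,2]  acc 14  |  →7  ↓14
  @4  [0,1]  acc 0  |  →0  ↓0
  @4  [0,2]  acc 12  |  →6  ↓12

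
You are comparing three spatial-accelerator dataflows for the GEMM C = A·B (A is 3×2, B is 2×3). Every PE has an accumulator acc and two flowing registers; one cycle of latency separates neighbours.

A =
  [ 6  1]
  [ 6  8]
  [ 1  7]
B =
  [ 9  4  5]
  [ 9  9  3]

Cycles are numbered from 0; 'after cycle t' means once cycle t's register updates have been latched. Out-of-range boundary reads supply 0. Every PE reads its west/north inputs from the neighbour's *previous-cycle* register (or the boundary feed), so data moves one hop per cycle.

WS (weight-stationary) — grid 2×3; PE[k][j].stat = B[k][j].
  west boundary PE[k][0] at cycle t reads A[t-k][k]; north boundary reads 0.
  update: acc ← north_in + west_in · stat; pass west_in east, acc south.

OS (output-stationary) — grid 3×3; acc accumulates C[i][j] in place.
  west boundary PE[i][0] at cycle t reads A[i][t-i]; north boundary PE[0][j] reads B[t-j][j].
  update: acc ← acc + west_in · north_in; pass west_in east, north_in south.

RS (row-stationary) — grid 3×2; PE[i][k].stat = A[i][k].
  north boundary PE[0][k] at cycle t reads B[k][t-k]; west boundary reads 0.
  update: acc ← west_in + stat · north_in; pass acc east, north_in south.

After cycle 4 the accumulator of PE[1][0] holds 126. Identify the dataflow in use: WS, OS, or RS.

dataflow = OS

— WS: 2×3; PE[1][0] trace:
  cycle 0: PE[1][0] → acc 0, east 0, south 0
  cycle 1: PE[1][0] → acc 63, east 1, south 63
  cycle 2: PE[1][0] → acc 126, east 8, south 126
  cycle 3: PE[1][0] → acc 72, east 7, south 72
  cycle 4: PE[1][0] → acc 0, east 0, south 0
— OS: 3×3; PE[1][0] trace:
  cycle 0: PE[1][0] → acc 0, east 0, south 0
  cycle 1: PE[1][0] → acc 54, east 6, south 9
  cycle 2: PE[1][0] → acc 126, east 8, south 9
  cycle 3: PE[1][0] → acc 126, east 0, south 0
  cycle 4: PE[1][0] → acc 126, east 0, south 0
— RS: 3×2; PE[1][0] trace:
  cycle 0: PE[1][0] → acc 0, east 0, south 0
  cycle 1: PE[1][0] → acc 54, east 54, south 9
  cycle 2: PE[1][0] → acc 24, east 24, south 4
  cycle 3: PE[1][0] → acc 30, east 30, south 5
  cycle 4: PE[1][0] → acc 0, east 0, south 0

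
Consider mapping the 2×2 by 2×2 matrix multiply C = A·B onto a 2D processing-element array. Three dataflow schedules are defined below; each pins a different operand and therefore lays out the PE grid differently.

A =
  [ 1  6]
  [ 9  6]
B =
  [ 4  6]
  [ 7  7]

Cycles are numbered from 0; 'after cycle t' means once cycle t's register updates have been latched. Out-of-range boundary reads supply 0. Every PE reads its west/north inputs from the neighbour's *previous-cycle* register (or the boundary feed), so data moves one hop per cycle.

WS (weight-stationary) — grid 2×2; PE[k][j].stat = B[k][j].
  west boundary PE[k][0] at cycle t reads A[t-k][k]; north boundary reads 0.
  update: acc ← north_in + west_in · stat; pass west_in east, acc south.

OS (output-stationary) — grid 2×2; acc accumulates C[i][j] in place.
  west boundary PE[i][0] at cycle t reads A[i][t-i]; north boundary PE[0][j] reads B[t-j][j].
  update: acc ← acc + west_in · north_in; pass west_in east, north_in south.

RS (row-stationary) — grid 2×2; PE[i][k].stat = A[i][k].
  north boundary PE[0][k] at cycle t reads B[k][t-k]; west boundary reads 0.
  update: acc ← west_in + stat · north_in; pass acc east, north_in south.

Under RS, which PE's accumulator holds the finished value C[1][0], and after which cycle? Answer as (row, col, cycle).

RS — PE[1][1] is where C[1][0] collects:
  after 0 — PE[1][1] acc=0, pass-E 0, pass-S 0
  after 1 — PE[1][1] acc=0, pass-E 0, pass-S 0
  after 2 — PE[1][1] acc=78, pass-E 78, pass-S 7

(row, col, cycle) = (1, 1, 2)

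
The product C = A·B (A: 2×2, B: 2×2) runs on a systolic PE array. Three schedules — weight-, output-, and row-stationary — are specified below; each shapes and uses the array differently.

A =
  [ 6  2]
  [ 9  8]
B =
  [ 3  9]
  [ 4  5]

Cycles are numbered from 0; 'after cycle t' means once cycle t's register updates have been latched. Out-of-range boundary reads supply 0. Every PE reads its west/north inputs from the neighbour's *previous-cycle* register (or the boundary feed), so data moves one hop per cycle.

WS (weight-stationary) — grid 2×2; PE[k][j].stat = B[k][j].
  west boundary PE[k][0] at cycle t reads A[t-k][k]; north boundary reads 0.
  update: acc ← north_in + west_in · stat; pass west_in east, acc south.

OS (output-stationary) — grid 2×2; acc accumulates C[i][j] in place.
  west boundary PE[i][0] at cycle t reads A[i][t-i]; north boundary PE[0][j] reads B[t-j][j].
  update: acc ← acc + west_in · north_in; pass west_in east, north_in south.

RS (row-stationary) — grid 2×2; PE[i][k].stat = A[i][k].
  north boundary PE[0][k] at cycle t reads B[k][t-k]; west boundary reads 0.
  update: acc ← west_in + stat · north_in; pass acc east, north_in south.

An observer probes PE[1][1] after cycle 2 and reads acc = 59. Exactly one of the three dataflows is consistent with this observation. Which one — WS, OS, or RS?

— WS: 2×2; PE[1][1] trace:
  step 0 · PE1,1: acc=0; fwd→0 fwd↓0
  step 1 · PE1,1: acc=0; fwd→0 fwd↓0
  step 2 · PE1,1: acc=64; fwd→2 fwd↓64
— OS: 2×2; PE[1][1] trace:
  step 0 · PE1,1: acc=0; fwd→0 fwd↓0
  step 1 · PE1,1: acc=0; fwd→0 fwd↓0
  step 2 · PE1,1: acc=81; fwd→9 fwd↓9
— RS: 2×2; PE[1][1] trace:
  step 0 · PE1,1: acc=0; fwd→0 fwd↓0
  step 1 · PE1,1: acc=0; fwd→0 fwd↓0
  step 2 · PE1,1: acc=59; fwd→59 fwd↓4

dataflow = RS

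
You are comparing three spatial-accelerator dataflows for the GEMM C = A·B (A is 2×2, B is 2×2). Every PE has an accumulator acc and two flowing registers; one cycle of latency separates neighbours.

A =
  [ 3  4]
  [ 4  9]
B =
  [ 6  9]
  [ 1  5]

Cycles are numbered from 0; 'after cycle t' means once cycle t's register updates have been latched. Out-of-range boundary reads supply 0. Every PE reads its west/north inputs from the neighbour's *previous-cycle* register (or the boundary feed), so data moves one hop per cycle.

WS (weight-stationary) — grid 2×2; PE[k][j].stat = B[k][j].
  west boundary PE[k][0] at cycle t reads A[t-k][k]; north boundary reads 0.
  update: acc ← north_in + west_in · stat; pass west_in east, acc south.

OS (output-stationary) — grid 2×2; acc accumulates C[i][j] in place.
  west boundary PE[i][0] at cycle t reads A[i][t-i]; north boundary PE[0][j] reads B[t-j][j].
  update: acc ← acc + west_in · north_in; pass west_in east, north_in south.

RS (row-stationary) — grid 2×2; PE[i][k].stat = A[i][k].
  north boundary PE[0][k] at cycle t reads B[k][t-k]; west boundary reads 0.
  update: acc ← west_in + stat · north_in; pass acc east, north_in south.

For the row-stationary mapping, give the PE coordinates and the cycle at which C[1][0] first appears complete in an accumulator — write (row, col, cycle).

RS: C[1][0] accumulates in PE[1][1]:
  @0  [1,1]  acc 0  |  →0  ↓0
  @1  [1,1]  acc 0  |  →0  ↓0
  @2  [1,1]  acc 33  |  →33  ↓1

(row, col, cycle) = (1, 1, 2)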